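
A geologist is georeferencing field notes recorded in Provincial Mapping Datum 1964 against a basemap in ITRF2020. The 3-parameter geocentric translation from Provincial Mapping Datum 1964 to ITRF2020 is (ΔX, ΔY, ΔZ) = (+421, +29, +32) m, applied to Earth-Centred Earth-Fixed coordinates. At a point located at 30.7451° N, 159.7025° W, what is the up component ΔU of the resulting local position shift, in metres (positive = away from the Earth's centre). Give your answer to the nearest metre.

The local up (radial) axis is (cos φ cos λ, cos φ sin λ, sin φ), giving ΔU = -339.360 − 8.646 + 16.359 = -331.65 m.

ΔU = -332 m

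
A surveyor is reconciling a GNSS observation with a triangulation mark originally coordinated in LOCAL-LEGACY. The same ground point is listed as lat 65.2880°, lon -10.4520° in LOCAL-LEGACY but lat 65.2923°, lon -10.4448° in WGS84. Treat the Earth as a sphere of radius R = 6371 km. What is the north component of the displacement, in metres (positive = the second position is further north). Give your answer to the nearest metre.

ΔN = 478 m

Δφ = 65.2923° − 65.2880° = +0.0043°; Δλ = -10.4448° − -10.4520° = +0.0072°.
1° along a meridian = πR/180 = 111195 m.
ΔN = Δφ × 111195 = 478.1 m; ΔE = Δλ × 111195 × cos(65.2880°) = +0.0072 × 111195 × 0.418057 = 334.7 m.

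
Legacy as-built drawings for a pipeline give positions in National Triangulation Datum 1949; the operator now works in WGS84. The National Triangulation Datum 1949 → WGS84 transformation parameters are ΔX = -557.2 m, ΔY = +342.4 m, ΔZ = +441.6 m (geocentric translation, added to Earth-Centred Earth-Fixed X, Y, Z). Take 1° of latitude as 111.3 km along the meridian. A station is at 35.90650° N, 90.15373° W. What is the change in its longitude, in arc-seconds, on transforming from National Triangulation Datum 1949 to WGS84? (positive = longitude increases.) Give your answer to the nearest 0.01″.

Δλ = -22.29″

sin φ = 0.586464, cos φ = 0.809975, sin λ = -0.999996, cos λ = -0.002683.
East component: ΔE = −sin λ·ΔX + cos λ·ΔY = −(-0.999996)(-557.2) + (-0.002683)(342.4) = -558.12 m.
1° of latitude spans 111300 m; at latitude φ, 1° of longitude spans that × cos φ = 90150.2 m, so Δλ = -558.12 / 90150.2 × 3600 = -22.287″.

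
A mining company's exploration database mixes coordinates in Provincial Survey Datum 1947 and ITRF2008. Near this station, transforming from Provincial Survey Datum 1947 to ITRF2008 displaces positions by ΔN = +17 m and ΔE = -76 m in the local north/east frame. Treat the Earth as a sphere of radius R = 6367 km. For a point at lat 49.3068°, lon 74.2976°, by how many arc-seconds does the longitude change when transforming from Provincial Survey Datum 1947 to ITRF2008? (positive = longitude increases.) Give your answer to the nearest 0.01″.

At latitude 49.3068°, cos φ = 0.652008.
One radian of longitude at latitude φ spans R cos φ, so Δλ = ΔE / (R cos φ) = -76.0 / (6367000 × 0.652008) = -1.8307e-05 rad = -3.776″.

Δλ = -3.78″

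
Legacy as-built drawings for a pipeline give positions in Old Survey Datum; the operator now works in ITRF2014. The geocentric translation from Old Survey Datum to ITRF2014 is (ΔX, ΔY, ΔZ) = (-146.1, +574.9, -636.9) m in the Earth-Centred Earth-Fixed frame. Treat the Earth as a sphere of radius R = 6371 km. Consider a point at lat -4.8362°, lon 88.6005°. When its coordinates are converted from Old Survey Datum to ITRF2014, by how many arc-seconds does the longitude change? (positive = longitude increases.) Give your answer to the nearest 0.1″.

sin φ = -0.084307, cos φ = 0.996440, sin λ = 0.999702, cos λ = 0.024423.
East component: ΔE = −sin λ·ΔX + cos λ·ΔY = −(0.999702)(-146.1) + (0.024423)(574.9) = 160.10 m.
1° of latitude spans πR/180 = 111195 m; at latitude φ, 1° of longitude spans that × cos φ = 110799.0 m, so Δλ = 160.10 / 110799.0 × 3600 = 5.202″.

Δλ = 5.2″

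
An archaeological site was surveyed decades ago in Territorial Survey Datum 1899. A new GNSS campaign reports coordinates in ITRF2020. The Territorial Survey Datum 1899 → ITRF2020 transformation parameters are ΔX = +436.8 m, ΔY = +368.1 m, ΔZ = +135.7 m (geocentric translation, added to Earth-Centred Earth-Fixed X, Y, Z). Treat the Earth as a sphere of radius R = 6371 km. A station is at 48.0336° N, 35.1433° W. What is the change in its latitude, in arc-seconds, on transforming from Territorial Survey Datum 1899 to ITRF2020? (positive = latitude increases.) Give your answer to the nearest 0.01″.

Δφ = -0.56″

sin φ = 0.743537, cos φ = 0.668695, sin λ = -0.575623, cos λ = 0.817715.
North component: ΔN = −sin φ cos λ·ΔX − sin φ sin λ·ΔY + cos φ·ΔZ = −(0.743537)(0.817715)(436.8) − (0.743537)(-0.575623)(368.1) + (0.668695)(135.7) = -17.29 m.
1° of latitude spans πR/180 = 111195 m, so Δφ = -17.29 / 111195 × 3600 = -0.560″.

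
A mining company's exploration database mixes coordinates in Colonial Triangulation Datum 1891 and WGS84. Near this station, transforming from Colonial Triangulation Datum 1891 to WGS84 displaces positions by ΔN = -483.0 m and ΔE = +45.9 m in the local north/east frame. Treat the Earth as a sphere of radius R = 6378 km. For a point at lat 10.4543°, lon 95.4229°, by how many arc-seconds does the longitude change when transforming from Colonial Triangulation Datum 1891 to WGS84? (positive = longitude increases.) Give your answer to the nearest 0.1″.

At latitude 10.4543°, cos φ = 0.983400.
One radian of longitude at latitude φ spans R cos φ, so Δλ = ΔE / (R cos φ) = 45.9 / (6378000 × 0.983400) = 7.3181e-06 rad = 1.509″.

Δλ = 1.5″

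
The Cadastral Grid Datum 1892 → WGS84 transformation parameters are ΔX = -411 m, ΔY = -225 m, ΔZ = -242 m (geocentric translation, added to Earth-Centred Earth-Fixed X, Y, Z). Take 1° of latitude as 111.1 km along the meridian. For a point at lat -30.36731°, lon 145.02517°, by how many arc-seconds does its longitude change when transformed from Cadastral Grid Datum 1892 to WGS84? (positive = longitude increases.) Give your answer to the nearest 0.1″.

Δλ = 15.8″

sin φ = -0.505542, cos φ = 0.862802, sin λ = 0.573217, cos λ = -0.819404.
East component: ΔE = −sin λ·ΔX + cos λ·ΔY = −(0.573217)(-411) + (-0.819404)(-225) = 419.96 m.
1° of latitude spans 111100 m; at latitude φ, 1° of longitude spans that × cos φ = 95857.3 m, so Δλ = 419.96 / 95857.3 × 3600 = 15.772″.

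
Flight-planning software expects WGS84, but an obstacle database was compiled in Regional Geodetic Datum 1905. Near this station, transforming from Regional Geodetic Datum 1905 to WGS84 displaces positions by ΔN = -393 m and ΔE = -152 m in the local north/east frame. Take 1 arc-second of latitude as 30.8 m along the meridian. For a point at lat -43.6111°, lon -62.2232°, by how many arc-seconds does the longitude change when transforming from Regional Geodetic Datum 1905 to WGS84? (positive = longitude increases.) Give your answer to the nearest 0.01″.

At latitude -43.6111°, cos φ = 0.724038.
1″ of longitude at this latitude = 30.80 × cos φ = 22.3004 m, so Δλ = -152.0 / 22.3004 = -6.816″.

Δλ = -6.82″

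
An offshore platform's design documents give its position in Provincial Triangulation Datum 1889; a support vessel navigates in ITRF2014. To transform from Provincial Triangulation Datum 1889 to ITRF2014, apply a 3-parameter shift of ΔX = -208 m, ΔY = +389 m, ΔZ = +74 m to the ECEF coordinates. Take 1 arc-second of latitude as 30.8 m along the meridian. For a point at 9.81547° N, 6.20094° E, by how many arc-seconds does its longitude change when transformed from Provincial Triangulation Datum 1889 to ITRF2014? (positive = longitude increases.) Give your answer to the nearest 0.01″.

sin φ = 0.170476, cos φ = 0.985362, sin λ = 0.108016, cos λ = 0.994149.
East component: ΔE = −sin λ·ΔX + cos λ·ΔY = −(0.108016)(-208) + (0.994149)(389) = 409.19 m.
1° of latitude spans 3600 × 30.80 = 110880 m; at latitude φ, 1° of longitude spans that × cos φ = 109256.9 m, so Δλ = 409.19 / 109256.9 × 3600 = 13.483″.

Δλ = 13.48″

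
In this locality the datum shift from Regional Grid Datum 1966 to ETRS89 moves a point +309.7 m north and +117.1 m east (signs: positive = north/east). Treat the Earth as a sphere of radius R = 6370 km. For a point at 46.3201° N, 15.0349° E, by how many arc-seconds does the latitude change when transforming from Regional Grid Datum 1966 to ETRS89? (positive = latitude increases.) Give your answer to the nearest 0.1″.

Δφ = 10.0″

On a sphere of radius R, 1 rad of latitude = R, so Δφ = ΔN / R = 309.7 / 6370000 = 4.8619e-05 rad = 10.028″.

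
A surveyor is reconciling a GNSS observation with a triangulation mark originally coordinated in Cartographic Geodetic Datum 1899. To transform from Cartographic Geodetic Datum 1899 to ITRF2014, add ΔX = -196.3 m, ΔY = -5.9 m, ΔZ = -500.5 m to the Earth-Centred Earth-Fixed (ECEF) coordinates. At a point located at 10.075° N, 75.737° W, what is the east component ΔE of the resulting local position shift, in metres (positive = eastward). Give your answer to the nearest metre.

ΔE = -192 m

The local east axis at (φ, λ) is (−sin λ, cos λ, 0), so ΔE = −sin(-75.737°)·(-196.3) + cos(-75.737°)·(-5.9) = -191.70 m.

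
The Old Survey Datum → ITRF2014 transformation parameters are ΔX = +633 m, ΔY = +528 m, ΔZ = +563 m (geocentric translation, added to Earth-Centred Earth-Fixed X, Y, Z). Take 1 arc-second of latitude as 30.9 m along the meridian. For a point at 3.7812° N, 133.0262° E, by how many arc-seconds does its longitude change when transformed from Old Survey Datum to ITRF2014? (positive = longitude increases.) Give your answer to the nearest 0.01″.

Δλ = -26.69″

sin φ = 0.065946, cos φ = 0.997823, sin λ = 0.731042, cos λ = -0.682333.
East component: ΔE = −sin λ·ΔX + cos λ·ΔY = −(0.731042)(633) + (-0.682333)(528) = -823.02 m.
1° of latitude spans 3600 × 30.90 = 111240 m; at latitude φ, 1° of longitude spans that × cos φ = 110997.8 m, so Δλ = -823.02 / 110997.8 × 3600 = -26.693″.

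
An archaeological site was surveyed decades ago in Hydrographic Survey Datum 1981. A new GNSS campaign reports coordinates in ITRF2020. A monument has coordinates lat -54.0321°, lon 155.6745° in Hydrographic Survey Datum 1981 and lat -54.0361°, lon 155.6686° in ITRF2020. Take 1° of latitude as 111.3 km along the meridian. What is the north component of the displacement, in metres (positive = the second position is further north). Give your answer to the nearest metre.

ΔN = -445 m

Δφ = -54.0361° − -54.0321° = -0.0040°; Δλ = 155.6686° − 155.6745° = -0.0059°.
ΔN = Δφ × 111300 = -445.2 m; ΔE = Δλ × 111300 × cos(-54.0321°) = -0.0059 × 111300 × 0.587332 = -385.7 m.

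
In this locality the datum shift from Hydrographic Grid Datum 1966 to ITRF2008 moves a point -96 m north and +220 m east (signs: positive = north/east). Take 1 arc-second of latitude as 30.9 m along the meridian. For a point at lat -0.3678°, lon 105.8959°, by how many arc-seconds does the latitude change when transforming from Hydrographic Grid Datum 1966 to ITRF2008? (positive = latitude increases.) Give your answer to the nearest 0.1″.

1″ of latitude = 30.90 m, so Δφ = -96.0 / 30.90 = -3.107″.

Δφ = -3.1″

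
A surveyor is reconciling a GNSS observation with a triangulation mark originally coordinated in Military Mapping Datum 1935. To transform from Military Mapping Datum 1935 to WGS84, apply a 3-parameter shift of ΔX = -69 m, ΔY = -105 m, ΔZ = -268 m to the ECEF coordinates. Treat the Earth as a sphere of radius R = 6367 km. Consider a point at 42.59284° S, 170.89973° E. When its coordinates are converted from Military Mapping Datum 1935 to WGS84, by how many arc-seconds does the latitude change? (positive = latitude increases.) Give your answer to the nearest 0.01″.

sin φ = -0.676784, cos φ = 0.736182, sin λ = 0.158163, cos λ = -0.987413.
North component: ΔN = −sin φ cos λ·ΔX − sin φ sin λ·ΔY + cos φ·ΔZ = −(-0.676784)(-0.987413)(-69) − (-0.676784)(0.158163)(-105) + (0.736182)(-268) = -162.43 m.
1° of latitude spans πR/180 = 111125 m, so Δφ = -162.43 / 111125 × 3600 = -5.262″.

Δφ = -5.26″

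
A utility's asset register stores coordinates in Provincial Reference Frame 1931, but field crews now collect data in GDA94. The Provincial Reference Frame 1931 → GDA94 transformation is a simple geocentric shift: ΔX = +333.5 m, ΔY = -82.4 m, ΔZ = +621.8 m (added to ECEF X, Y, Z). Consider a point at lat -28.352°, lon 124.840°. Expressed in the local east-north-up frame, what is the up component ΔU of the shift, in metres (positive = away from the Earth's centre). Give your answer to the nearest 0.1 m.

At φ = -28.352°, λ = 124.840°: sin φ = -0.474887, cos φ = 0.880047, sin λ = 0.820751, cos λ = -0.571287.
ΔU = cos φ cos λ·ΔX + cos φ sin λ·ΔY + sin φ·ΔZ = (0.880047)(-0.571287)(333.5) + (0.880047)(0.820751)(-82.4) + (-0.474887)(621.8) = -522.47 m.

ΔU = -522.5 m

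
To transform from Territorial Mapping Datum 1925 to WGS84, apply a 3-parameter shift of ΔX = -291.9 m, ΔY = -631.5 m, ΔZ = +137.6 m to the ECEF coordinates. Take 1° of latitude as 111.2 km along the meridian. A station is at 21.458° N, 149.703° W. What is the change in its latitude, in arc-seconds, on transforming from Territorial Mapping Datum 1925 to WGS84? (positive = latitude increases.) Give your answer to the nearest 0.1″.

Δφ = -2.6″

sin φ = 0.365819, cos φ = 0.930686, sin λ = -0.504482, cos λ = -0.863422.
North component: ΔN = −sin φ cos λ·ΔX − sin φ sin λ·ΔY + cos φ·ΔZ = −(0.365819)(-0.863422)(-291.9) − (0.365819)(-0.504482)(-631.5) + (0.930686)(137.6) = -80.68 m.
1° of latitude spans 111200 m, so Δφ = -80.68 / 111200 × 3600 = -2.612″.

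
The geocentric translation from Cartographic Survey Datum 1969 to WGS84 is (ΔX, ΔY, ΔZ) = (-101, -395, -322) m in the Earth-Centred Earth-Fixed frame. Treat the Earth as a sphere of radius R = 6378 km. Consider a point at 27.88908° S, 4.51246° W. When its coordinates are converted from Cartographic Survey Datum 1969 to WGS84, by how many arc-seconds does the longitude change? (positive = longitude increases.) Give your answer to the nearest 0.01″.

sin φ = -0.467761, cos φ = 0.883855, sin λ = -0.078676, cos λ = 0.996900.
East component: ΔE = −sin λ·ΔX + cos λ·ΔY = −(-0.078676)(-101) + (0.996900)(-395) = -401.72 m.
1° of latitude spans πR/180 = 111317 m; at latitude φ, 1° of longitude spans that × cos φ = 98388.2 m, so Δλ = -401.72 / 98388.2 × 3600 = -14.699″.

Δλ = -14.70″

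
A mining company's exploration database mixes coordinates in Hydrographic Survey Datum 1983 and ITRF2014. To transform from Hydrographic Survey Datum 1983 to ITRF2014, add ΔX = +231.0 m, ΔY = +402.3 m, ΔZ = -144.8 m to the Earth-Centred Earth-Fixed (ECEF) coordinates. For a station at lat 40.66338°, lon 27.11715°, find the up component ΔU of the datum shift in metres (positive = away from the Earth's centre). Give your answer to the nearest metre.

ΔU = 201 m

The local up (radial) axis is (cos φ cos λ, cos φ sin λ, sin φ), giving ΔU = 155.964 + 139.098 − 94.354 = 200.71 m.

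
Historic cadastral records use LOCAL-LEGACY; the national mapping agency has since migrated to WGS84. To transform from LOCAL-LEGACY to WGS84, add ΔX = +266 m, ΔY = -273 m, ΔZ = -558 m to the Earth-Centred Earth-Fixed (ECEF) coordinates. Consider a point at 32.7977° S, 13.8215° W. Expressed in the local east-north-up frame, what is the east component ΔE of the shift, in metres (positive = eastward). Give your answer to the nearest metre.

The local east axis at (φ, λ) is (−sin λ, cos λ, 0), so ΔE = −sin(-13.8215°)·266 + cos(-13.8215°)·(-273) = -201.55 m.

ΔE = -202 m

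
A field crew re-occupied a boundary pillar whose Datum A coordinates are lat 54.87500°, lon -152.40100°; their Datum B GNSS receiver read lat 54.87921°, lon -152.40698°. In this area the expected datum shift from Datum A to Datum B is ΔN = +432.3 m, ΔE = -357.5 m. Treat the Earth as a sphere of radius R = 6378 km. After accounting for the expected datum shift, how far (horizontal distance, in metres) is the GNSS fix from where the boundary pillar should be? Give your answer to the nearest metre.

44 m

Observed coordinate differences: Δφ = +0.00421°, Δλ = -0.00598°.
Converting to metres (1° lat = 111317 m, cos φ = 0.575362): observed ΔN = 468.6 m, observed ΔE = -383.0 m.
Subtracting the expected shift leaves a residual of 468.6 − (432.3) = 36.3 m north and -383.0 − (-357.5) = -25.5 m east.
Residual distance = √(36.3² + (-25.5)²) = 44.4 m.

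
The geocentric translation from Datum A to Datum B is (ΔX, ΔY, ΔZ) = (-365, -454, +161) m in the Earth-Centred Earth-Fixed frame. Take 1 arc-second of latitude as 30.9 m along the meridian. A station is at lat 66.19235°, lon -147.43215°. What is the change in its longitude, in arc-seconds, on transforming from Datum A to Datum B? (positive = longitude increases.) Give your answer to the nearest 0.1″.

Δλ = 14.9″

sin φ = 0.914906, cos φ = 0.403667, sin λ = -0.538298, cos λ = -0.842755.
East component: ΔE = −sin λ·ΔX + cos λ·ΔY = −(-0.538298)(-365) + (-0.842755)(-454) = 186.13 m.
1° of latitude spans 3600 × 30.90 = 111240 m; at latitude φ, 1° of longitude spans that × cos φ = 44904.0 m, so Δλ = 186.13 / 44904.0 × 3600 = 14.922″.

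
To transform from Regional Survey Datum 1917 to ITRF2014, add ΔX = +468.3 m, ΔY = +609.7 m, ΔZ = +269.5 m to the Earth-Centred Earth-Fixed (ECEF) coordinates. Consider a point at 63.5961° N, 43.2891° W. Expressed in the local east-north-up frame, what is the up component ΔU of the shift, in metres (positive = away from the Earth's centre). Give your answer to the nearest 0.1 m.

At φ = 63.5961°, λ = -43.2891°: sin φ = 0.895681, cos φ = 0.444696, sin λ = -0.685680, cos λ = 0.727903.
ΔU = cos φ cos λ·ΔX + cos φ sin λ·ΔY + sin φ·ΔZ = (0.444696)(0.727903)(468.3) + (0.444696)(-0.685680)(609.7) + (0.895681)(269.5) = 207.06 m.

ΔU = 207.1 m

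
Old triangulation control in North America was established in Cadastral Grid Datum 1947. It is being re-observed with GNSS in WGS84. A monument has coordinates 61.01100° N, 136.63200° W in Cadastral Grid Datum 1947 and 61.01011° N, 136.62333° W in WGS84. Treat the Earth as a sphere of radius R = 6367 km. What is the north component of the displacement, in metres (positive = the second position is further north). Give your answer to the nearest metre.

Δφ = 61.01011° − 61.01100° = -0.00089°; Δλ = -136.62333° − -136.63200° = +0.00867°.
1° along a meridian = πR/180 = 111125 m.
ΔN = Δφ × 111125 = -98.9 m; ΔE = Δλ × 111125 × cos(61.01100°) = +0.00867 × 111125 × 0.484642 = 466.9 m.

ΔN = -99 m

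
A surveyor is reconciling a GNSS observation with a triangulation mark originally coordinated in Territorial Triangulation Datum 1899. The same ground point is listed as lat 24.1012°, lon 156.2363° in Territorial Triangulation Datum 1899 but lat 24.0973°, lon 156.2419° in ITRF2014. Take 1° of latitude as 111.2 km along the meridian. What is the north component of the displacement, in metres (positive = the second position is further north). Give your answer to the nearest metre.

Δφ = 24.0973° − 24.1012° = -0.0039°; Δλ = 156.2419° − 156.2363° = +0.0056°.
ΔN = Δφ × 111200 = -433.7 m; ΔE = Δλ × 111200 × cos(24.1012°) = +0.0056 × 111200 × 0.912826 = 568.4 m.

ΔN = -434 m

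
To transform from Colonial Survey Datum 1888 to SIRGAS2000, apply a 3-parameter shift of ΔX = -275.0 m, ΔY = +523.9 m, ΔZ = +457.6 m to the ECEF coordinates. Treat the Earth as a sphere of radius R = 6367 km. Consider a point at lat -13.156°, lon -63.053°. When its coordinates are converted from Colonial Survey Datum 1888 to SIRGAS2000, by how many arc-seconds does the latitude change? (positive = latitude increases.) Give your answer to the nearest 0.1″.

Δφ = 10.1″

sin φ = -0.227603, cos φ = 0.973754, sin λ = -0.891426, cos λ = 0.453166.
North component: ΔN = −sin φ cos λ·ΔX − sin φ sin λ·ΔY + cos φ·ΔZ = −(-0.227603)(0.453166)(-275.0) − (-0.227603)(-0.891426)(523.9) + (0.973754)(457.6) = 310.93 m.
1° of latitude spans πR/180 = 111125 m, so Δφ = 310.93 / 111125 × 3600 = 10.073″.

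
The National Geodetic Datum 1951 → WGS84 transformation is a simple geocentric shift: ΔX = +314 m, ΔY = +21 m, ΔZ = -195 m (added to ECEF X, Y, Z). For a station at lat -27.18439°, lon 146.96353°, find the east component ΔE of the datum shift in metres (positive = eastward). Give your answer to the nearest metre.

ΔE = -189 m

At φ = -27.18439°, λ = 146.96353°: sin φ = -0.456856, cos φ = 0.889541, sin λ = 0.545173, cos λ = -0.838324.
ΔE = −sin λ·ΔX + cos λ·ΔY = −(0.545173)·(314) + (-0.838324)·(21) = -188.79 m.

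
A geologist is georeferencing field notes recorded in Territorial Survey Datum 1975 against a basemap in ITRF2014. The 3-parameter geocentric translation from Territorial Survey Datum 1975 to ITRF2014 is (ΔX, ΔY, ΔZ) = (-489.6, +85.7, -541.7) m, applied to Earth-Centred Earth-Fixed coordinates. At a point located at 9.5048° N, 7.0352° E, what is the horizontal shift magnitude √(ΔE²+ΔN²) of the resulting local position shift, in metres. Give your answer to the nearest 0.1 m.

478.3 m

The local east axis at (φ, λ) is (−sin λ, cos λ, 0), so ΔE = −sin(7.0352°)·(-489.6) + cos(7.0352°)·85.7 = 145.02 m.
The local north axis is (−sin φ cos λ, −sin φ sin λ, cos φ), giving ΔN = 80.239 − 1.733 − 534.263 = -455.76 m.
Horizontal magnitude = √(ΔE² + ΔN²) = √(145.02² + (-455.76)²) = 478.27 m.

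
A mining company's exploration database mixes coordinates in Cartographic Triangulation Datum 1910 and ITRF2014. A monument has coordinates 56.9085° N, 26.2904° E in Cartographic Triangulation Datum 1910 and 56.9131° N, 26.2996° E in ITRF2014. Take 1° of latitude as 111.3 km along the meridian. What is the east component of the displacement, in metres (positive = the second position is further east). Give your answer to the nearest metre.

Δφ = 56.9131° − 56.9085° = +0.0046°; Δλ = 26.2996° − 26.2904° = +0.0092°.
ΔN = Δφ × 111300 = 512.0 m; ΔE = Δλ × 111300 × cos(56.9085°) = +0.0092 × 111300 × 0.545978 = 559.1 m.

ΔE = 559 m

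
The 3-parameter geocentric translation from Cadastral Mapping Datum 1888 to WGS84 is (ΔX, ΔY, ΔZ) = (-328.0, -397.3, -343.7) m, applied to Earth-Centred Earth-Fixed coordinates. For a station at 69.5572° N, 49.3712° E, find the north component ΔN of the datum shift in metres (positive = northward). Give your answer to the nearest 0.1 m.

At φ = 69.5572°, λ = 49.3712°: sin φ = 0.937021, cos φ = 0.349272, sin λ = 0.758944, cos λ = 0.651156.
ΔN = −sin φ cos λ·ΔX − sin φ sin λ·ΔY + cos φ·ΔZ = −(0.937021)(0.651156)(-328.0) − (0.937021)(0.758944)(-397.3) + (0.349272)(-343.7) = 362.62 m.

ΔN = 362.6 m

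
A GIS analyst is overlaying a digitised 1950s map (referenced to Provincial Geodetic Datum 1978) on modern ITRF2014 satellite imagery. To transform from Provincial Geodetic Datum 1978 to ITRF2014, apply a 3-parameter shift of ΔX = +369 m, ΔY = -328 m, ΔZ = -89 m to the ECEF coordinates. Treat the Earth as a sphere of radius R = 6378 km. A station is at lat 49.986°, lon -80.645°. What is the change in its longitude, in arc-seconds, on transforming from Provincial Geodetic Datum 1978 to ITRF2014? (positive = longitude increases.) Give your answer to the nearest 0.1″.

sin φ = 0.765887, cos φ = 0.642975, sin λ = -0.986700, cos λ = 0.162551.
East component: ΔE = −sin λ·ΔX + cos λ·ΔY = −(-0.986700)(369) + (0.162551)(-328) = 310.78 m.
1° of latitude spans πR/180 = 111317 m; at latitude φ, 1° of longitude spans that × cos φ = 71574.1 m, so Δλ = 310.78 / 71574.1 × 3600 = 15.631″.

Δλ = 15.6″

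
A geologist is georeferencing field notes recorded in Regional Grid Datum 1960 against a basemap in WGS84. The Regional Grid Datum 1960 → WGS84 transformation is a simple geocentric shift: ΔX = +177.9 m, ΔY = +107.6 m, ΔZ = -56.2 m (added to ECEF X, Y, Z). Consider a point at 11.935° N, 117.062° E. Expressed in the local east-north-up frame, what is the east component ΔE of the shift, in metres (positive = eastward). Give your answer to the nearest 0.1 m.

ΔE = -207.4 m

At φ = 11.935°, λ = 117.062°: sin φ = 0.206802, cos φ = 0.978383, sin λ = 0.890515, cos λ = -0.454954.
ΔE = −sin λ·ΔX + cos λ·ΔY = −(0.890515)·(177.9) + (-0.454954)·(107.6) = -207.38 m.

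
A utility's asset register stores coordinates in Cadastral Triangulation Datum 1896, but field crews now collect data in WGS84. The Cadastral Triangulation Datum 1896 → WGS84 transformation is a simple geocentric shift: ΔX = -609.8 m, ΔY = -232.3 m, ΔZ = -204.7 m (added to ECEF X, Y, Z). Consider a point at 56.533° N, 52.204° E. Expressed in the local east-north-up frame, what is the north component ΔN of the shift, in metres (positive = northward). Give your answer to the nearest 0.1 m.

ΔN = 352.0 m

The local north axis is (−sin φ cos λ, −sin φ sin λ, cos φ), giving ΔN = 311.756 + 153.129 − 112.883 = 352.00 m.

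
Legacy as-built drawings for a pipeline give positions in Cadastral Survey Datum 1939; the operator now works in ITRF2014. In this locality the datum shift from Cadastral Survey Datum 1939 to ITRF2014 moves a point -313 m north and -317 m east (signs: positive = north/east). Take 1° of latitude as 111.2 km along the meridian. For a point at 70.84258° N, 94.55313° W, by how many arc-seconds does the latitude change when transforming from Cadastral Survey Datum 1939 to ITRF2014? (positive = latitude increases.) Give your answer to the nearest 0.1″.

Δφ = -10.1″

1° of latitude = 111.2 km, so Δφ = -313.0 / 111200 = -0.0028147° = -10.133″.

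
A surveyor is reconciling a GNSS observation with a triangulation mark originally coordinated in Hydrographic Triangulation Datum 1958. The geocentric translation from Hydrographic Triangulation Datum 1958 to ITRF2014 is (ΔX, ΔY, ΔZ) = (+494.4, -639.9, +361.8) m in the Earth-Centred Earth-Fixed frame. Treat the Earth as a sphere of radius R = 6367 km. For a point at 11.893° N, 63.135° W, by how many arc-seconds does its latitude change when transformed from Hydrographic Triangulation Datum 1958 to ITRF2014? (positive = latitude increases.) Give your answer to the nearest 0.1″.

Δφ = 6.2″

sin φ = 0.206085, cos φ = 0.978534, sin λ = -0.892074, cos λ = 0.451890.
North component: ΔN = −sin φ cos λ·ΔX − sin φ sin λ·ΔY + cos φ·ΔZ = −(0.206085)(0.451890)(494.4) − (0.206085)(-0.892074)(-639.9) + (0.978534)(361.8) = 190.35 m.
1° of latitude spans πR/180 = 111125 m, so Δφ = 190.35 / 111125 × 3600 = 6.167″.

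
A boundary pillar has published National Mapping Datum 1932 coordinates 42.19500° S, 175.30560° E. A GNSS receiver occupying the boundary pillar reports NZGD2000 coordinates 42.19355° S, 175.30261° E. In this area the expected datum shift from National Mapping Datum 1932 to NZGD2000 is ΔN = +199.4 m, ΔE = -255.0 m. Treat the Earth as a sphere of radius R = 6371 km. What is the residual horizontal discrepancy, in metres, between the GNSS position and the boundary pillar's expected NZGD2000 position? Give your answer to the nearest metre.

Observed coordinate differences: Δφ = +0.00145°, Δλ = -0.00299°.
Converting to metres (1° lat = 111195 m, cos φ = 0.740863): observed ΔN = 161.2 m, observed ΔE = -246.3 m.
Subtracting the expected shift leaves a residual of 161.2 − (199.4) = -38.2 m north and -246.3 − (-255.0) = 8.7 m east.
Residual distance = √((-38.2)² + 8.7²) = 39.1 m.

39 m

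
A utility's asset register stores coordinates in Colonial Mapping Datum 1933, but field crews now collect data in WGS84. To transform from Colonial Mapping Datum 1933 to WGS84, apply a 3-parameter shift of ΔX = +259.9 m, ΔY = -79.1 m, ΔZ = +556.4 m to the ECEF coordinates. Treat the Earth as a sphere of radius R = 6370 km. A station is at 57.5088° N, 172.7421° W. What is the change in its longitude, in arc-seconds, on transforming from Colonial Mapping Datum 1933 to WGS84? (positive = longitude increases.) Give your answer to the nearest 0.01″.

sin φ = 0.843474, cos φ = 0.537170, sin λ = -0.126336, cos λ = -0.991988.
East component: ΔE = −sin λ·ΔX + cos λ·ΔY = −(-0.126336)(259.9) + (-0.991988)(-79.1) = 111.30 m.
1° of latitude spans πR/180 = 111177 m; at latitude φ, 1° of longitude spans that × cos φ = 59721.2 m, so Δλ = 111.30 / 59721.2 × 3600 = 6.709″.

Δλ = 6.71″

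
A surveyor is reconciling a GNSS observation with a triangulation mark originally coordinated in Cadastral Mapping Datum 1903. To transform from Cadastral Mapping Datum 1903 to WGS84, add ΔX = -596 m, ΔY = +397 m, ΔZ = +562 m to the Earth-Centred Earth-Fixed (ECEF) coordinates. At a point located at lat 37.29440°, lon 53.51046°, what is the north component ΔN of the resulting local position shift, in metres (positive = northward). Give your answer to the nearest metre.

ΔN = 468 m

At φ = 37.29440°, λ = 53.51046°: sin φ = 0.605911, cos φ = 0.795533, sin λ = 0.803965, cos λ = 0.594676.
ΔN = −sin φ cos λ·ΔX − sin φ sin λ·ΔY + cos φ·ΔZ = −(0.605911)(0.594676)(-596) − (0.605911)(0.803965)(397) + (0.795533)(562) = 468.45 m.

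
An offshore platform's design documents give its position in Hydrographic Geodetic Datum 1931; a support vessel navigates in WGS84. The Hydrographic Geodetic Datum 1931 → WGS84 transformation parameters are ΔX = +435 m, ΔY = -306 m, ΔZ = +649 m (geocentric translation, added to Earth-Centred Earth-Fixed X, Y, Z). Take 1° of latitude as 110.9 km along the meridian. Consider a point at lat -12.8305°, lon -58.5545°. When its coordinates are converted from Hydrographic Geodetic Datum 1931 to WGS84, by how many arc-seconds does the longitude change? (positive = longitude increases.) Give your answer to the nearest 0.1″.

sin φ = -0.222068, cos φ = 0.975031, sin λ = -0.853137, cos λ = 0.521687.
East component: ΔE = −sin λ·ΔX + cos λ·ΔY = −(-0.853137)(435) + (0.521687)(-306) = 211.48 m.
1° of latitude spans 110900 m; at latitude φ, 1° of longitude spans that × cos φ = 108131.0 m, so Δλ = 211.48 / 108131.0 × 3600 = 7.041″.

Δλ = 7.0″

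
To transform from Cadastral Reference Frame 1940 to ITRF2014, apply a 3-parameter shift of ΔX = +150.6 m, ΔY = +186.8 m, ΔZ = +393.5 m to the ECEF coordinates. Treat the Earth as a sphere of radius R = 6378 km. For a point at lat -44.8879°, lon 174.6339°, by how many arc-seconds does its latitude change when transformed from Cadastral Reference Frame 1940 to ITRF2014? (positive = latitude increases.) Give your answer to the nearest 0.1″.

Δφ = 6.0″

sin φ = -0.705722, cos φ = 0.708489, sin λ = 0.093519, cos λ = -0.995617.
North component: ΔN = −sin φ cos λ·ΔX − sin φ sin λ·ΔY + cos φ·ΔZ = −(-0.705722)(-0.995617)(150.6) − (-0.705722)(0.093519)(186.8) + (0.708489)(393.5) = 185.30 m.
1° of latitude spans πR/180 = 111317 m, so Δφ = 185.30 / 111317 × 3600 = 5.993″.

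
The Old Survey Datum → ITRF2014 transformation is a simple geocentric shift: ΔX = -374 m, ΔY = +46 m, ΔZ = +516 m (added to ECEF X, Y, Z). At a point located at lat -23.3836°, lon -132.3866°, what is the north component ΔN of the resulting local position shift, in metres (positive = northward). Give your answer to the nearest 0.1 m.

At φ = -23.3836°, λ = -132.3866°: sin φ = -0.396885, cos φ = 0.917868, sin λ = -0.738613, cos λ = -0.674130.
ΔN = −sin φ cos λ·ΔX − sin φ sin λ·ΔY + cos φ·ΔZ = −(-0.396885)(-0.674130)(-374) − (-0.396885)(-0.738613)(46) + (0.917868)(516) = 560.20 m.

ΔN = 560.2 m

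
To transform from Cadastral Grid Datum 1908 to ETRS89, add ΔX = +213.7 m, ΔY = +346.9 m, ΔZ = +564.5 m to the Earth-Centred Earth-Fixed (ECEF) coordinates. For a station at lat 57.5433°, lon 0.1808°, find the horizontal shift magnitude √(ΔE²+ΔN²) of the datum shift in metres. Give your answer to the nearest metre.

367 m

At φ = 57.5433°, λ = 0.1808°: sin φ = 0.843797, cos φ = 0.536662, sin λ = 0.003156, cos λ = 0.999995.
ΔE = −sin λ·ΔX + cos λ·ΔY = −(0.003156)·(213.7) + (0.999995)·(346.9) = 346.22 m.
ΔN = −sin φ cos λ·ΔX − sin φ sin λ·ΔY + cos φ·ΔZ = −(0.843797)(0.999995)(213.7) − (0.843797)(0.003156)(346.9) + (0.536662)(564.5) = 121.70 m.
Horizontal magnitude = √(ΔE² + ΔN²) = √(346.22² + 121.70²) = 366.99 m.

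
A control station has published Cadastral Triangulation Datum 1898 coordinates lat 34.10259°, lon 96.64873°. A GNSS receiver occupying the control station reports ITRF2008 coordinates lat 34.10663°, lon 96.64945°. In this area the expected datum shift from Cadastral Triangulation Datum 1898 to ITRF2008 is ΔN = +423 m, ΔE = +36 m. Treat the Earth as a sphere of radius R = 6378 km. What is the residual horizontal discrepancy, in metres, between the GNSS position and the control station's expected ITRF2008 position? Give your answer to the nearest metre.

Observed coordinate differences: Δφ = +0.00404°, Δλ = +0.00072°.
Converting to metres (1° lat = 111317 m, cos φ = 0.828035): observed ΔN = 449.7 m, observed ΔE = 66.4 m.
Subtracting the expected shift leaves a residual of 449.7 − (423) = 26.7 m north and 66.4 − (36) = 30.4 m east.
Residual distance = √(26.7² + 30.4²) = 40.4 m.

40 m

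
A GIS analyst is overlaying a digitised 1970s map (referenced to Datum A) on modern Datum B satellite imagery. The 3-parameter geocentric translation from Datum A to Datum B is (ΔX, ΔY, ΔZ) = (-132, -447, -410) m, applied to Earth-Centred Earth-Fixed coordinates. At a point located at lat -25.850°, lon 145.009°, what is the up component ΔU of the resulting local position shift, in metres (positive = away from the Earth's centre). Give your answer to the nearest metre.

The local up (radial) axis is (cos φ cos λ, cos φ sin λ, sin φ), giving ΔU = 97.319 − 230.682 + 178.767 = 45.40 m.

ΔU = 45 m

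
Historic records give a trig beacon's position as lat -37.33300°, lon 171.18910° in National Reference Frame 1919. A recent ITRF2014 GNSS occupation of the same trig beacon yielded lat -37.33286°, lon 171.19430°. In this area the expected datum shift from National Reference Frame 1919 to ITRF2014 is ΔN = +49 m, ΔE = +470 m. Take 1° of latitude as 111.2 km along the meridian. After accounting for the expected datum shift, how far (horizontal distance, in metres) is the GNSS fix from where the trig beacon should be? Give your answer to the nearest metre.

Observed coordinate differences: Δφ = +0.00014°, Δλ = +0.00520°.
Converting to metres (1° lat = 111200 m, cos φ = 0.795124): observed ΔN = 15.6 m, observed ΔE = 459.8 m.
Subtracting the expected shift leaves a residual of 15.6 − (49) = -33.4 m north and 459.8 − (470) = -10.2 m east.
Residual distance = √((-33.4)² + (-10.2)²) = 35.0 m.

35 m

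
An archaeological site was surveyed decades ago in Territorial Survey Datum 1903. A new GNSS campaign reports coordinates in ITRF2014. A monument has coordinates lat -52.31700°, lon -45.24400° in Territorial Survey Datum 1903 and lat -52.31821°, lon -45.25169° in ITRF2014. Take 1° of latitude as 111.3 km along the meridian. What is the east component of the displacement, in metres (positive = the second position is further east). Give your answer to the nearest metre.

ΔE = -523 m

Δφ = -52.31821° − -52.31700° = -0.00121°; Δλ = -45.25169° − -45.24400° = -0.00769°.
ΔN = Δφ × 111300 = -134.7 m; ΔE = Δλ × 111300 × cos(-52.31700°) = -0.00769 × 111300 × 0.611292 = -523.2 m.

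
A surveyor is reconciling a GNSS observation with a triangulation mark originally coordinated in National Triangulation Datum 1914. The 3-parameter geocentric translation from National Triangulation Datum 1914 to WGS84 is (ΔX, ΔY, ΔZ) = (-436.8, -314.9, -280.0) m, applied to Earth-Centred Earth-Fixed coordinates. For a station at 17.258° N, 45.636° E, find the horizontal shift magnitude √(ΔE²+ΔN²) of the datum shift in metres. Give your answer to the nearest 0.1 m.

The local east axis at (φ, λ) is (−sin λ, cos λ, 0), so ΔE = −sin(45.636°)·(-436.8) + cos(45.636°)·(-314.9) = 92.09 m.
The local north axis is (−sin φ cos λ, −sin φ sin λ, cos φ), giving ΔN = 90.610 + 66.789 − 267.394 = -110.00 m.
Horizontal magnitude = √(ΔE² + ΔN²) = √(92.09² + (-110.00)²) = 143.46 m.

143.5 m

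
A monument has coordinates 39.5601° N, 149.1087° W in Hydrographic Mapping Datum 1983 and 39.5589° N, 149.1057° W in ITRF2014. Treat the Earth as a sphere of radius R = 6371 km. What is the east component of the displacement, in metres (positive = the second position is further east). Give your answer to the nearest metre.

ΔE = 257 m

Δφ = 39.5589° − 39.5601° = -0.0012°; Δλ = -149.1057° − -149.1087° = +0.0030°.
1° along a meridian = πR/180 = 111195 m.
ΔN = Δφ × 111195 = -133.4 m; ΔE = Δλ × 111195 × cos(39.5601°) = +0.0030 × 111195 × 0.770957 = 257.2 m.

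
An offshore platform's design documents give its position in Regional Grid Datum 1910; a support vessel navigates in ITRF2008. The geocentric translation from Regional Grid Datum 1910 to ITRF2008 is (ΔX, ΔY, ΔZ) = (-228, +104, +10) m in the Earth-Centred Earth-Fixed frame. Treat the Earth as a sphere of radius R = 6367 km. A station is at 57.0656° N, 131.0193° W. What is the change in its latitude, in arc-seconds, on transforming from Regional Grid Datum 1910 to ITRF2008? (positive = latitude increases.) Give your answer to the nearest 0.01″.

sin φ = 0.839294, cos φ = 0.543678, sin λ = -0.754489, cos λ = -0.656313.
North component: ΔN = −sin φ cos λ·ΔX − sin φ sin λ·ΔY + cos φ·ΔZ = −(0.839294)(-0.656313)(-228) − (0.839294)(-0.754489)(104) + (0.543678)(10) = -54.30 m.
1° of latitude spans πR/180 = 111125 m, so Δφ = -54.30 / 111125 × 3600 = -1.759″.

Δφ = -1.76″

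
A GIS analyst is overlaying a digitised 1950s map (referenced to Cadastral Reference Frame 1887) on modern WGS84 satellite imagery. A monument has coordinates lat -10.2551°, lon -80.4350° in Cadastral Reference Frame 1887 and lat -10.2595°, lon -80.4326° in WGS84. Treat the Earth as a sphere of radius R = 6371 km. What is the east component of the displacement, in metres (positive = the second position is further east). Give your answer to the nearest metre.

ΔE = 263 m

Δφ = -10.2595° − -10.2551° = -0.0044°; Δλ = -80.4326° − -80.4350° = +0.0024°.
1° along a meridian = πR/180 = 111195 m.
ΔN = Δφ × 111195 = -489.3 m; ΔE = Δλ × 111195 × cos(-10.2551°) = +0.0024 × 111195 × 0.984025 = 262.6 m.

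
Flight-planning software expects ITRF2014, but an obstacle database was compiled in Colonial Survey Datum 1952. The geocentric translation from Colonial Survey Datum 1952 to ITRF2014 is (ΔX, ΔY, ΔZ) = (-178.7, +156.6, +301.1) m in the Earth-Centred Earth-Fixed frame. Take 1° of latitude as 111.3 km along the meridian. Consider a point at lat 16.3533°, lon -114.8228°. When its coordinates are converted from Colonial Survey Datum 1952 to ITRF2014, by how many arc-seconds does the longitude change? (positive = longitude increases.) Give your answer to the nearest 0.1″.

sin φ = 0.281559, cos φ = 0.959544, sin λ = -0.907610, cos λ = -0.419813.
East component: ΔE = −sin λ·ΔX + cos λ·ΔY = −(-0.907610)(-178.7) + (-0.419813)(156.6) = -227.93 m.
1° of latitude spans 111300 m; at latitude φ, 1° of longitude spans that × cos φ = 106797.2 m, so Δλ = -227.93 / 106797.2 × 3600 = -7.683″.

Δλ = -7.7″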